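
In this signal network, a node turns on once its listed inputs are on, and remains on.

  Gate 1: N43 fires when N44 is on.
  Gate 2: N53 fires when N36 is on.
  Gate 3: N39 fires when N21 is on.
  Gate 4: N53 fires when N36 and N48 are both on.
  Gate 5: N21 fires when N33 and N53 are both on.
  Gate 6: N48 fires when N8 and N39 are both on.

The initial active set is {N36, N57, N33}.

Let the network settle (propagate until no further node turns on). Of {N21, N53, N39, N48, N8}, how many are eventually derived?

3

N36 is on, so N53 fires (Gate 2).
Gate 5: N33 and N53 on → N21 on.
Gate 3: N21 on → N39 on.
N21: reached.
N53: reached.
N39: reached.
N48 would need N8 and N39 (Gate 6), but N8 never turns on.
No rule produces N8, and it is not given.
Reached: N21, N53, and N39 — 3 of the 5.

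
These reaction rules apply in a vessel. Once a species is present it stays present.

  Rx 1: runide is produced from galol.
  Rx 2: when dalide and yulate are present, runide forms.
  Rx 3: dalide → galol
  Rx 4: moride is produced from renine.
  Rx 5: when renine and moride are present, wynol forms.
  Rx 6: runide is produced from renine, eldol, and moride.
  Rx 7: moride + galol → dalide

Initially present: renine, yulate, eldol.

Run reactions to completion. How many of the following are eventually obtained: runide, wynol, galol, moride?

renine present → moride forms (Rx 4).
renine and moride present → wynol forms (Rx 5).
renine, eldol, and moride present → runide forms (Rx 6).
runide: reached.
wynol: reached.
galol would need dalide (Rx 3), but dalide never forms.
moride: reached.
Reached: runide, wynol, and moride — 3 of the 4.

3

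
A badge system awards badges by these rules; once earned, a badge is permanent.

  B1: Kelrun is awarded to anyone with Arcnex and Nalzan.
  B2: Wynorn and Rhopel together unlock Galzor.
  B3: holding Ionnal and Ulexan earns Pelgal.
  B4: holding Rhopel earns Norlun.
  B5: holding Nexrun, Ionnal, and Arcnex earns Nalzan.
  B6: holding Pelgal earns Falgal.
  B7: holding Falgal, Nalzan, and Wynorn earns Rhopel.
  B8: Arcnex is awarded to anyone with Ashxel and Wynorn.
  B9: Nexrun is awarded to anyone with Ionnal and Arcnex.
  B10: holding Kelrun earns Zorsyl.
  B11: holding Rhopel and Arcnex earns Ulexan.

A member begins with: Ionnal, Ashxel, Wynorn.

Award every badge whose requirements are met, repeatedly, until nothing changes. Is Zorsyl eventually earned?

Yes

With Ashxel and Wynorn, Arcnex is earned (B8).
With Ionnal and Arcnex, Nexrun is earned (B9).
With Nexrun, Ionnal, and Arcnex, Nalzan is earned (B5).
With Arcnex and Nalzan, Kelrun is earned (B1).
With Kelrun, Zorsyl is earned (B10).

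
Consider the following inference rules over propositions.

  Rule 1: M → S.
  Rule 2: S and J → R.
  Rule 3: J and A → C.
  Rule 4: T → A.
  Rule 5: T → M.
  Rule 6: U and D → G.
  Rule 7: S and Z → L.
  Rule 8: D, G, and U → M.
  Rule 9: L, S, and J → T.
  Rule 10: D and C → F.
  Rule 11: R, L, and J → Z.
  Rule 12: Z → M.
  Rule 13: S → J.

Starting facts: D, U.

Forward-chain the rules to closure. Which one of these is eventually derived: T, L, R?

R

From U and D, Rule 6 gives G.
From D, G, and U, Rule 8 gives M.
From M, Rule 1 gives S.
S holds, so J follows (Rule 13).
S and J hold, so R follows (Rule 2).
T would need L, S, and J (Rule 9), but L is never established. L would need S and Z (Rule 7), but Z is never established.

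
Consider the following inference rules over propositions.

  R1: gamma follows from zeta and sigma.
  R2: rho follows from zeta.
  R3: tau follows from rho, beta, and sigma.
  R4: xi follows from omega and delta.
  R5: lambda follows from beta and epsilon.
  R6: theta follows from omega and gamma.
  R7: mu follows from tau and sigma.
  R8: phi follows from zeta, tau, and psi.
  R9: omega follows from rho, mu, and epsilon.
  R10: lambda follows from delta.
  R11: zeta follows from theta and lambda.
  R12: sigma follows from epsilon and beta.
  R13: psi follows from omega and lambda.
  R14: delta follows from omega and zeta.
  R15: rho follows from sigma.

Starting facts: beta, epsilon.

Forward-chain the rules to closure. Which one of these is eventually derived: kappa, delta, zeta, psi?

psi

epsilon and beta hold, so sigma follows (R12).
From beta and epsilon, R5 gives lambda.
sigma holds, so rho follows (R15).
rho, beta, and sigma hold, so tau follows (R3).
tau and sigma hold, so mu follows (R7).
rho, mu, and epsilon hold, so omega follows (R9).
omega and lambda hold, so psi follows (R13).
No rule produces kappa, and it is not given. zeta would need theta and lambda (R11), but theta is never established. delta would need omega and zeta (R14), but zeta is never established.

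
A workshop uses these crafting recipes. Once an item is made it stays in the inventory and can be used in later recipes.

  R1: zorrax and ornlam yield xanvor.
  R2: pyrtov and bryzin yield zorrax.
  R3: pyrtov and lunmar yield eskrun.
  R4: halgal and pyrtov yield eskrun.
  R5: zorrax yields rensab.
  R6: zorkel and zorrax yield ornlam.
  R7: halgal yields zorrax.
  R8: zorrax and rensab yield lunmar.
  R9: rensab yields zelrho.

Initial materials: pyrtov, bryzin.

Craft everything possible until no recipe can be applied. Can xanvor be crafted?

No

xanvor would need zorrax and ornlam (R1), but ornlam is never obtained.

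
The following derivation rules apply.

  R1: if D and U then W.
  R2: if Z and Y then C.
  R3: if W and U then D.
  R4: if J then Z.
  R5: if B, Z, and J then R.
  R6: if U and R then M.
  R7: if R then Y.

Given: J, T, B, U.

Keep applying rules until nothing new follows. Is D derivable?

No

D would need W and U (R3), but W is never established.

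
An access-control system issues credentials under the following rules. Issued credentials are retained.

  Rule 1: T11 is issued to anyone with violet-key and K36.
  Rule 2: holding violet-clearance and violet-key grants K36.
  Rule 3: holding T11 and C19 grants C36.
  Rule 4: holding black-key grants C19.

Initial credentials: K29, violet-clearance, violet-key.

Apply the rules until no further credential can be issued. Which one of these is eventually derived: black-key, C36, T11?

Holding violet-clearance and violet-key grants K36 (Rule 2).
Holding violet-key and K36 grants T11 (Rule 1).
No rule produces black-key, and it is not given. C36 would need T11 and C19 (Rule 3), but C19 is never granted.

T11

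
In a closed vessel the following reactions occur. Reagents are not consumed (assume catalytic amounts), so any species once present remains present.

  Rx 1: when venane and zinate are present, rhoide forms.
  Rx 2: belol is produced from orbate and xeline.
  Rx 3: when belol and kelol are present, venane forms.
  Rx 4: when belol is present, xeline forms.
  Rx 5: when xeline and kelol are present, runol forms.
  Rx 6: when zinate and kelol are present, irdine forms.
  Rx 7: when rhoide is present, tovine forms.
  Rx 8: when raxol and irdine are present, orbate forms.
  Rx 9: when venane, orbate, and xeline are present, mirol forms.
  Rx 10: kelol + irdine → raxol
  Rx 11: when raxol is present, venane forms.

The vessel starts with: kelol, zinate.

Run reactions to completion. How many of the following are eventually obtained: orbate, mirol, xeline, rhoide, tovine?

zinate and kelol present → irdine forms (Rx 6).
kelol and irdine present → raxol forms (Rx 10).
raxol and irdine present → orbate forms (Rx 8).
raxol present → venane forms (Rx 11).
venane and zinate present → rhoide forms (Rx 1).
rhoide present → tovine forms (Rx 7).
orbate: reached.
mirol would need venane, orbate, and xeline (Rx 9), but xeline never forms.
xeline would need belol (Rx 4), but belol never forms.
rhoide: reached.
tovine: reached.
Reached: orbate, rhoide, and tovine — 3 of the 5.

3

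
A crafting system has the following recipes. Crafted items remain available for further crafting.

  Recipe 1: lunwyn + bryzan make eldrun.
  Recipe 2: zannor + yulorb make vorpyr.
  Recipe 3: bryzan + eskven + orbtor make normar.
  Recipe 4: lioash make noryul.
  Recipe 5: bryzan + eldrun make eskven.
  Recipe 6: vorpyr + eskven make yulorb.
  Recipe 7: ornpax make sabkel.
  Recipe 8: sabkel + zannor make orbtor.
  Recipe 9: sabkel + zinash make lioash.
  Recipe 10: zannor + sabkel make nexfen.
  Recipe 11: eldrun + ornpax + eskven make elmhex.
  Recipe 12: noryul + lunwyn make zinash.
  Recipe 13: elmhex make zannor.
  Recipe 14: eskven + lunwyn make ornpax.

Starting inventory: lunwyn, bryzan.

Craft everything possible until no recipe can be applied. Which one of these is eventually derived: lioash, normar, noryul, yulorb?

normar

lunwyn + bryzan → eldrun (Recipe 1).
bryzan + eldrun → eskven (Recipe 5).
Using Recipe 14, eskven and lunwyn make ornpax.
ornpax → sabkel (Recipe 7).
eldrun + ornpax + eskven → elmhex (Recipe 11).
Using Recipe 13, elmhex makes zannor.
sabkel + zannor → orbtor (Recipe 8).
bryzan + eskven + orbtor → normar (Recipe 3).
yulorb would need vorpyr and eskven (Recipe 6), but vorpyr is never obtained. noryul would need lioash (Recipe 4), but lioash is never obtained. lioash would need sabkel and zinash (Recipe 9), but zinash is never obtained.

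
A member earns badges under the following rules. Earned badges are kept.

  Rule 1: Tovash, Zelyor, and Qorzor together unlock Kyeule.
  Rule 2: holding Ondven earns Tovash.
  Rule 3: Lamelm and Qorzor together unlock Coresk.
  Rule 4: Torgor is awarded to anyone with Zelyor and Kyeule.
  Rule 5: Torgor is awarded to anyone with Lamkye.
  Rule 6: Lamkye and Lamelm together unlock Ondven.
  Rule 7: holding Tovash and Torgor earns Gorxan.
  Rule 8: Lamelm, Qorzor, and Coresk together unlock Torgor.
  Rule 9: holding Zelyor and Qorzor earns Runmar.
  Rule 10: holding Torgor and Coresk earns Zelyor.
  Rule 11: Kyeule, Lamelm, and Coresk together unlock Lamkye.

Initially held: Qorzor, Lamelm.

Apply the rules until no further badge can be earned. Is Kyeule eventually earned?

No

Kyeule would need Tovash, Zelyor, and Qorzor (Rule 1), but Tovash is never earned.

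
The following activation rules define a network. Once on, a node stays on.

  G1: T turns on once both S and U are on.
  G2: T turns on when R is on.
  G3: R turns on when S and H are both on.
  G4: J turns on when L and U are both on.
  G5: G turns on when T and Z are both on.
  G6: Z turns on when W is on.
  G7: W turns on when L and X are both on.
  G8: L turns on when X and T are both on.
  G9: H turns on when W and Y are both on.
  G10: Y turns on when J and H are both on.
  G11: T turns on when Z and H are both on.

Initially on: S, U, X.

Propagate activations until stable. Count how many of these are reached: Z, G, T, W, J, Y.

5

G1: S and U on → T on.
X and T are on, so L turns on (G8).
L and X are on, so W turns on (G7).
L and U are on, so J turns on (G4).
W is on, so Z turns on (G6).
G5: T and Z on → G on.
Z: reached.
G: reached.
T: reached.
W: reached.
J: reached.
Y would need J and H (G10), but H never turns on.
Reached: Z, G, T, W, and J — 5 of the 6.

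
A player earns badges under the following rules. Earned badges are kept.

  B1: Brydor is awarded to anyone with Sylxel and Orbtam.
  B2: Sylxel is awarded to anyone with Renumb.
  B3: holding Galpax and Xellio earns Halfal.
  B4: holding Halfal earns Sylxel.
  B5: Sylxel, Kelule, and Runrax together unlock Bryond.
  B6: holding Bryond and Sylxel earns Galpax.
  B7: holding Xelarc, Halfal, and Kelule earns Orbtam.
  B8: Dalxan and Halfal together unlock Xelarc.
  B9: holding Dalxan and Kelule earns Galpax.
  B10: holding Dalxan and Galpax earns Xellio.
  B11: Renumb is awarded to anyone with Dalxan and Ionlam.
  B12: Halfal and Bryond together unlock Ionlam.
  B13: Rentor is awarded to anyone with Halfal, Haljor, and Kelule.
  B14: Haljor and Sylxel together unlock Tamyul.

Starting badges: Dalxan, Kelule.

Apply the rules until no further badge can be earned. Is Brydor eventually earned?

With Dalxan and Kelule, Galpax is earned (B9).
With Dalxan and Galpax, Xellio is earned (B10).
With Galpax and Xellio, Halfal is earned (B3).
With Dalxan and Halfal, Xelarc is earned (B8).
With Halfal, Sylxel is earned (B4).
With Xelarc, Halfal, and Kelule, Orbtam is earned (B7).
With Sylxel and Orbtam, Brydor is earned (B1).

Yes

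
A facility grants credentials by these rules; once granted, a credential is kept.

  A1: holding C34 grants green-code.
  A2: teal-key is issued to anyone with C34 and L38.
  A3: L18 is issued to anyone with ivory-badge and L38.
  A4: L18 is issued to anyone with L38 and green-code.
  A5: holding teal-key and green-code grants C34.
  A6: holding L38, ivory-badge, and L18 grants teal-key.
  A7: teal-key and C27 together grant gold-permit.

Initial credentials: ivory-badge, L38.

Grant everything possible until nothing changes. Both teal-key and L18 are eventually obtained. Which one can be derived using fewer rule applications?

L18: Holding ivory-badge and L38 grants L18 (A3). [1 rule application]
teal-key: Holding ivory-badge and L38 grants L18 (A3). Holding L38, ivory-badge, and L18 grants teal-key (A6). [2 rule applications]
L18 needs fewer.

L18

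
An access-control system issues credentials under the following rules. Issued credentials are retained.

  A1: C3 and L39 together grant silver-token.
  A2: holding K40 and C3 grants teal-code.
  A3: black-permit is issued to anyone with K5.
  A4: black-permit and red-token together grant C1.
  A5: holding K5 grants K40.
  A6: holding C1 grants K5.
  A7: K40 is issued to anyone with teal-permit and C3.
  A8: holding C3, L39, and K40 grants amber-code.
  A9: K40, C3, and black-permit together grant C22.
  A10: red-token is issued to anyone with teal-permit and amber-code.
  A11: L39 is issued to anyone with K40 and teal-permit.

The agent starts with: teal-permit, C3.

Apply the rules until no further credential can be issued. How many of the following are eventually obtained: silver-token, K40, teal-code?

3

Holding teal-permit and C3 grants K40 (A7).
Holding K40 and C3 grants teal-code (A2).
Holding K40 and teal-permit grants L39 (A11).
Holding C3 and L39 grants silver-token (A1).
silver-token: reached.
K40: reached.
teal-code: reached.
All 3 are reached.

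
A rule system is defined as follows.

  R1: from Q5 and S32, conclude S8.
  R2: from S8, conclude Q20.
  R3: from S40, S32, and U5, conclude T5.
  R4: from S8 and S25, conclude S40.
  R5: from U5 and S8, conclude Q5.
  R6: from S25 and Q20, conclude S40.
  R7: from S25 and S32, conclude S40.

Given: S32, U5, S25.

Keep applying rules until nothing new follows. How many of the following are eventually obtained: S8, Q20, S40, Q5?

From S25 and S32, R7 gives S40.
S8 would need Q5 and S32 (R1), but Q5 is never established.
Q20 would need S8 (R2), but S8 is never established.
S40: reached.
Q5 would need U5 and S8 (R5), but S8 is never established.
Reached: S40 — 1 of the 4.

1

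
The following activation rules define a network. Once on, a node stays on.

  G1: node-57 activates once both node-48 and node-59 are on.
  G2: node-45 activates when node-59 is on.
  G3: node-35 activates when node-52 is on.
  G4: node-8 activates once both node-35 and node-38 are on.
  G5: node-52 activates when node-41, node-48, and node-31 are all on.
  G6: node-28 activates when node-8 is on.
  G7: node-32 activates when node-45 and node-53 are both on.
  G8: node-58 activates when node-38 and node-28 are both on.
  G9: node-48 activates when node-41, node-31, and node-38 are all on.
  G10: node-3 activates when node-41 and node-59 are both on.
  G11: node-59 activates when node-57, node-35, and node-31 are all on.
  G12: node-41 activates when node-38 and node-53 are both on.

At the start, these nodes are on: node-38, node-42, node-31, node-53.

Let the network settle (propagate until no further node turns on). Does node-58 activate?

Yes

G12: node-38 and node-53 on → node-41 on.
G9: node-41, node-31, and node-38 on → node-48 on.
node-41, node-48, and node-31 are on, so node-52 activates (G5).
G3: node-52 on → node-35 on.
node-35 and node-38 are on, so node-8 activates (G4).
G6: node-8 on → node-28 on.
node-38 and node-28 are on, so node-58 activates (G8).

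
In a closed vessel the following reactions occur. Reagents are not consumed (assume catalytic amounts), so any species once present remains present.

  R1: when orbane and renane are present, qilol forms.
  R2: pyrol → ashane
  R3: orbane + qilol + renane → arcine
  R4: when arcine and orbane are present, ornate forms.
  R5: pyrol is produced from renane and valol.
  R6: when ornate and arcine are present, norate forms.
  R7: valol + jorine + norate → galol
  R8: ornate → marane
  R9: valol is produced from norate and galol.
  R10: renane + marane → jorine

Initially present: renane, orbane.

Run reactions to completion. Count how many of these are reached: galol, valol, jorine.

1

orbane and renane present → qilol forms (R1).
orbane, qilol, and renane present → arcine forms (R3).
arcine and orbane present → ornate forms (R4).
ornate present → marane forms (R8).
renane and marane present → jorine forms (R10).
galol would need valol, jorine, and norate (R7), but valol never forms.
valol would need norate and galol (R9), but galol never forms.
jorine: reached.
Reached: jorine — 1 of the 3.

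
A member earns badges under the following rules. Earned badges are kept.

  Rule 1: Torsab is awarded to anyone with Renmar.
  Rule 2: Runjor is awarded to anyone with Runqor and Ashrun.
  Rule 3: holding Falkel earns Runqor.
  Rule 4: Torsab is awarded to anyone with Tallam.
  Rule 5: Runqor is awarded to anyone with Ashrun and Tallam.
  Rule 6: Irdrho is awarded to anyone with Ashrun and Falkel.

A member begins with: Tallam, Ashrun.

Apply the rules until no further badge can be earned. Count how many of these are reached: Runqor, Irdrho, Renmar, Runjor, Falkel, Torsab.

With Ashrun and Tallam, Runqor is earned (Rule 5).
With Tallam, Torsab is earned (Rule 4).
With Runqor and Ashrun, Runjor is earned (Rule 2).
Runqor: reached.
Irdrho would need Ashrun and Falkel (Rule 6), but Falkel is never earned.
No rule produces Renmar, and it is not given.
Runjor: reached.
No rule produces Falkel, and it is not given.
Torsab: reached.
Reached: Runqor, Runjor, and Torsab — 3 of the 6.

3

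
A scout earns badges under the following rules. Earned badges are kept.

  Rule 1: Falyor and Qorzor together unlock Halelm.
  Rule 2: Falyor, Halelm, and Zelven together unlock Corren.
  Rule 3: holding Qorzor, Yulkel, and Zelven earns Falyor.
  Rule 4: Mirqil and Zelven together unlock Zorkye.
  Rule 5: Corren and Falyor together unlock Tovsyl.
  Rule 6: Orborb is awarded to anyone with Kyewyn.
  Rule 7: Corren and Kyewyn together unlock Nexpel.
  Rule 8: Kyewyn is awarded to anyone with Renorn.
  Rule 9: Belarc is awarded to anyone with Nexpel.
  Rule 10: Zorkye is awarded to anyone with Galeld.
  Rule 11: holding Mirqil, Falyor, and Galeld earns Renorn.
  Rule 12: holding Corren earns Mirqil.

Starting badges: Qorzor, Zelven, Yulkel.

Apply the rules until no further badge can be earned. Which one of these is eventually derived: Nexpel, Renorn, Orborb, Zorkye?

Zorkye

With Qorzor, Yulkel, and Zelven, Falyor is earned (Rule 3).
With Falyor and Qorzor, Halelm is earned (Rule 1).
With Falyor, Halelm, and Zelven, Corren is earned (Rule 2).
With Corren, Mirqil is earned (Rule 12).
With Mirqil and Zelven, Zorkye is earned (Rule 4).
Nexpel would need Corren and Kyewyn (Rule 7), but Kyewyn is never earned. Renorn would need Mirqil, Falyor, and Galeld (Rule 11), but Galeld is never earned. Orborb would need Kyewyn (Rule 6), but Kyewyn is never earned.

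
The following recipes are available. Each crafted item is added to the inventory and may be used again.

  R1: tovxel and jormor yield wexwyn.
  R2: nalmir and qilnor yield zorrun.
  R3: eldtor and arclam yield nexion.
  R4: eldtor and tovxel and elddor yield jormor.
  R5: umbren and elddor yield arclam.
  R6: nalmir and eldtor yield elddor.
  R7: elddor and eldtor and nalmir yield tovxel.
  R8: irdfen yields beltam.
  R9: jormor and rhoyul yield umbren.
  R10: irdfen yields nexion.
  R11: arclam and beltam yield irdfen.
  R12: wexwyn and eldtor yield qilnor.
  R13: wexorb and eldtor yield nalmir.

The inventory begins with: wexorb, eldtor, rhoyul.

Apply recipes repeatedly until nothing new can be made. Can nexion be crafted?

wexorb and eldtor → nalmir (R13).
Using R6, nalmir and eldtor make elddor.
Using R7, elddor, eldtor, and nalmir make tovxel.
Using R4, eldtor, tovxel, and elddor make jormor.
jormor and rhoyul → umbren (R9).
Using R5, umbren and elddor make arclam.
eldtor and arclam → nexion (R3).

Yes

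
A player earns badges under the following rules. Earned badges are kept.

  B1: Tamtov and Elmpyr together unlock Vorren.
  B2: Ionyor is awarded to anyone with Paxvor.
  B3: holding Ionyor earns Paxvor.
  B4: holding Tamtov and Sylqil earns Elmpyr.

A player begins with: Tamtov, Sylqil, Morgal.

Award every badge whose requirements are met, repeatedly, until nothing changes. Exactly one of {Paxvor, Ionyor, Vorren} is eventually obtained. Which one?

With Tamtov and Sylqil, Elmpyr is earned (B4).
With Tamtov and Elmpyr, Vorren is earned (B1).
Ionyor would need Paxvor (B2), but Paxvor is never earned. Paxvor would need Ionyor (B3), but Ionyor is never earned.

Vorren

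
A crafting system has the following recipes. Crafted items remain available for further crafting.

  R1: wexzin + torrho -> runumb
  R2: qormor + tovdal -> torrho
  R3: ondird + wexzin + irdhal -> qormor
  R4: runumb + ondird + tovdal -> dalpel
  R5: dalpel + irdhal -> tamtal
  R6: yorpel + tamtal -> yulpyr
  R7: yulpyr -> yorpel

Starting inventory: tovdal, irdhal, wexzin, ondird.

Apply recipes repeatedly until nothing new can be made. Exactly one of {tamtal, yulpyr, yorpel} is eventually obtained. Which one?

ondird + wexzin + irdhal -> qormor (R3).
Using R2, qormor and tovdal make torrho.
wexzin + torrho -> runumb (R1).
Using R4, runumb, ondird, and tovdal make dalpel.
Using R5, dalpel and irdhal make tamtal.
yorpel would need yulpyr (R7), but yulpyr is never obtained. yulpyr would need yorpel and tamtal (R6), but yorpel is never obtained.

tamtal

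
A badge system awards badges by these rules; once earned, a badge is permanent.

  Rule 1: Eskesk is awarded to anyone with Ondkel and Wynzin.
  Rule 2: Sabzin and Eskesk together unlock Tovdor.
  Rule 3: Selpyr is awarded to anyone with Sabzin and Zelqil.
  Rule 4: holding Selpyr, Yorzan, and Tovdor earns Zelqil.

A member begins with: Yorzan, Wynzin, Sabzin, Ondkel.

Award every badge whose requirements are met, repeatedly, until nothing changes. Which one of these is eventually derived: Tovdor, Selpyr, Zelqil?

Tovdor

With Ondkel and Wynzin, Eskesk is earned (Rule 1).
With Sabzin and Eskesk, Tovdor is earned (Rule 2).
Zelqil would need Selpyr, Yorzan, and Tovdor (Rule 4), but Selpyr is never earned. Selpyr would need Sabzin and Zelqil (Rule 3), but Zelqil is never earned.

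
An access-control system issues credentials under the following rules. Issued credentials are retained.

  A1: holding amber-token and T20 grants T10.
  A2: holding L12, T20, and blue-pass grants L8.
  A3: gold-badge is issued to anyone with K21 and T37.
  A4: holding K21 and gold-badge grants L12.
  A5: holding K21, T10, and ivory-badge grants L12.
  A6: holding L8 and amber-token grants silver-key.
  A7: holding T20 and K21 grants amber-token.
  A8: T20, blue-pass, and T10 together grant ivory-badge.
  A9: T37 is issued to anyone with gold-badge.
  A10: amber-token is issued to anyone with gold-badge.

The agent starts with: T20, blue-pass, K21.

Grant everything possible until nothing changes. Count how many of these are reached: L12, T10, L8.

Holding T20 and K21 grants amber-token (A7).
Holding amber-token and T20 grants T10 (A1).
Holding T20, blue-pass, and T10 grants ivory-badge (A8).
Holding K21, T10, and ivory-badge grants L12 (A5).
Holding L12, T20, and blue-pass grants L8 (A2).
L12: reached.
T10: reached.
L8: reached.
All 3 are reached.

3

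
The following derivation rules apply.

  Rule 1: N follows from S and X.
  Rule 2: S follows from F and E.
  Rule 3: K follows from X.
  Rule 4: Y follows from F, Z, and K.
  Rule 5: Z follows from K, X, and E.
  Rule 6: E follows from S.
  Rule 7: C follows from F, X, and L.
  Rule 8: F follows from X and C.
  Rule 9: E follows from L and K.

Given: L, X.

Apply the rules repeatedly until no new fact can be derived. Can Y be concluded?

No

Y would need F, Z, and K (Rule 4), but F is never established.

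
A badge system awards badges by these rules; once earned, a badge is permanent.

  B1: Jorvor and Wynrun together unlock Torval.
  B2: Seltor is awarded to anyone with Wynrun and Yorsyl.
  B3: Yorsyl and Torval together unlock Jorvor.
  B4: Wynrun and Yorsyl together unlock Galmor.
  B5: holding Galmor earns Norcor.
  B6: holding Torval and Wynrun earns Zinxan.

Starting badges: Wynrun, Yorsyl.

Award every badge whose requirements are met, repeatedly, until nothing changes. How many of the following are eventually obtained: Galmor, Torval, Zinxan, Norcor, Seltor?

With Wynrun and Yorsyl, Galmor is earned (B4).
With Wynrun and Yorsyl, Seltor is earned (B2).
With Galmor, Norcor is earned (B5).
Galmor: reached.
Torval would need Jorvor and Wynrun (B1), but Jorvor is never earned.
Zinxan would need Torval and Wynrun (B6), but Torval is never earned.
Norcor: reached.
Seltor: reached.
Reached: Galmor, Norcor, and Seltor — 3 of the 5.

3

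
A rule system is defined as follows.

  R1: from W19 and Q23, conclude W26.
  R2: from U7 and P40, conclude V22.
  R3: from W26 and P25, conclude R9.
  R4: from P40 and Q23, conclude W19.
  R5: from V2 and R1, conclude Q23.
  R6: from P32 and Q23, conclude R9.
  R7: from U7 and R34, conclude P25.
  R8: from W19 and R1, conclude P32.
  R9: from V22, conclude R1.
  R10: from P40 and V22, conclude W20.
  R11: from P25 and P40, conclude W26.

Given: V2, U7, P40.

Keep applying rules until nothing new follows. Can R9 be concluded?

From U7 and P40, R2 gives V22.
V22 holds, so R1 follows (R9).
From V2 and R1, R5 gives Q23.
P40 and Q23 hold, so W19 follows (R4).
W19 and R1 hold, so P32 follows (R8).
From P32 and Q23, R6 gives R9.

Yes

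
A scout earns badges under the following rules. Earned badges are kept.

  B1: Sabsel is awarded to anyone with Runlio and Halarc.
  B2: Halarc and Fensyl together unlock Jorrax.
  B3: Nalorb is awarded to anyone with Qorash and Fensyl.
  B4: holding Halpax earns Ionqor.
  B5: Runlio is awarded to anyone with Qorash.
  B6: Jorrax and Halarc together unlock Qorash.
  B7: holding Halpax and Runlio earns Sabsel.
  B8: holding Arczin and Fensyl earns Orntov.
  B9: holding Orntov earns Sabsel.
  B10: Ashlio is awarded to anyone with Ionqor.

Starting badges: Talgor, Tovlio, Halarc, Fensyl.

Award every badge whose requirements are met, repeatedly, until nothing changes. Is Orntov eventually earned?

Orntov would need Arczin and Fensyl (B8), but Arczin is never earned.

No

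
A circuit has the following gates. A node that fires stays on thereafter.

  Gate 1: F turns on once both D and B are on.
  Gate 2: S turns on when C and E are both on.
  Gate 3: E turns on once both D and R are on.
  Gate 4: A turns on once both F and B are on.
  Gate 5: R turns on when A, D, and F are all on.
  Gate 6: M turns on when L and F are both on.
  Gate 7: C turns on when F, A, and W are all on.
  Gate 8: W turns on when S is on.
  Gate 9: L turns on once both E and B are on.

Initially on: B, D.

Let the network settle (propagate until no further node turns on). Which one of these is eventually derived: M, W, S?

M

D and B are on, so F turns on (Gate 1).
Gate 4: F and B on → A on.
A, D, and F are on, so R turns on (Gate 5).
Gate 3: D and R on → E on.
Gate 9: E and B on → L on.
L and F are on, so M turns on (Gate 6).
S would need C and E (Gate 2), but C never turns on. W would need S (Gate 8), but S never turns on.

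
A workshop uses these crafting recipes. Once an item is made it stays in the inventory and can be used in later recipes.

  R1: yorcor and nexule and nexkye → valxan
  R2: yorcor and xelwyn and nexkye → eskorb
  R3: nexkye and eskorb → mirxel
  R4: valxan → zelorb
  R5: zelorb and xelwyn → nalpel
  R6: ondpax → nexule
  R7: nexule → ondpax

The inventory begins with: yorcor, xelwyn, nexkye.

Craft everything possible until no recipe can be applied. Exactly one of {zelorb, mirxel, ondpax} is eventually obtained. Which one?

yorcor and xelwyn and nexkye → eskorb (R2).
nexkye and eskorb → mirxel (R3).
ondpax would need nexule (R7), but nexule is never obtained. zelorb would need valxan (R4), but valxan is never obtained.

mirxel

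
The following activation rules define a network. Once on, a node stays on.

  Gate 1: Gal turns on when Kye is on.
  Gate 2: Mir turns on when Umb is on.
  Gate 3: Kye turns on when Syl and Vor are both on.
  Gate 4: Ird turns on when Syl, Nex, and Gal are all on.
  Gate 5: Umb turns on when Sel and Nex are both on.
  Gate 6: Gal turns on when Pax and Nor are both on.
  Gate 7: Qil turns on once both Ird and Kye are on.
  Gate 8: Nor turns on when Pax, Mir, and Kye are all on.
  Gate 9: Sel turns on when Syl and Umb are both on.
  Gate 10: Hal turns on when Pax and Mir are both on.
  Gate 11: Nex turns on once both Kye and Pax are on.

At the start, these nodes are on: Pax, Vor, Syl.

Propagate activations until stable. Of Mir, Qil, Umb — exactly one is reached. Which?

Gate 3: Syl and Vor on → Kye on.
Kye and Pax are on, so Nex turns on (Gate 11).
Kye is on, so Gal turns on (Gate 1).
Syl, Nex, and Gal are on, so Ird turns on (Gate 4).
Gate 7: Ird and Kye on → Qil on.
Mir would need Umb (Gate 2), but Umb never turns on. Umb would need Sel and Nex (Gate 5), but Sel never turns on.

Qil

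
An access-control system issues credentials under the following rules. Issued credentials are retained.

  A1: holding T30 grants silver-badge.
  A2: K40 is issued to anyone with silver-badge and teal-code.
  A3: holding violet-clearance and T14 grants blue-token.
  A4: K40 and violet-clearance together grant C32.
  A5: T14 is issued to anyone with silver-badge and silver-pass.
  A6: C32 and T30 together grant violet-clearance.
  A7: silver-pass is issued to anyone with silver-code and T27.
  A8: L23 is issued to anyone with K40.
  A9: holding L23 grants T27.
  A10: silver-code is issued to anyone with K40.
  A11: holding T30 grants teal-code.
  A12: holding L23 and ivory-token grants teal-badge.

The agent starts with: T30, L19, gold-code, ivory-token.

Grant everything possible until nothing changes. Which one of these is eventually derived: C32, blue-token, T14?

Holding T30 grants silver-badge (A1).
Holding T30 grants teal-code (A11).
Holding silver-badge and teal-code grants K40 (A2).
Holding K40 grants L23 (A8).
Holding K40 grants silver-code (A10).
Holding L23 grants T27 (A9).
Holding silver-code and T27 grants silver-pass (A7).
Holding silver-badge and silver-pass grants T14 (A5).
C32 would need K40 and violet-clearance (A4), but violet-clearance is never granted. blue-token would need violet-clearance and T14 (A3), but violet-clearance is never granted.

T14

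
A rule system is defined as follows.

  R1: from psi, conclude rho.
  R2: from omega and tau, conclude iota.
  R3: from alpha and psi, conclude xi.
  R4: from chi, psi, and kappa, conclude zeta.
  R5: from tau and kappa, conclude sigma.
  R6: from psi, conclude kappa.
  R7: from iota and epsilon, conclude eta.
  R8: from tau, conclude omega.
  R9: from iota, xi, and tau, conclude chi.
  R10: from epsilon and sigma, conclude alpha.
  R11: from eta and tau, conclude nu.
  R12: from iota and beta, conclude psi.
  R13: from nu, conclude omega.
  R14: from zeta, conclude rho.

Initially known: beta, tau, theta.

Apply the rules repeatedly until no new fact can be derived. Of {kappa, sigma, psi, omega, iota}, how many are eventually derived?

5

tau holds, so omega follows (R8).
From omega and tau, R2 gives iota.
iota and beta hold, so psi follows (R12).
From psi, R6 gives kappa.
tau and kappa hold, so sigma follows (R5).
kappa: reached.
sigma: reached.
psi: reached.
omega: reached.
iota: reached.
All 5 are reached.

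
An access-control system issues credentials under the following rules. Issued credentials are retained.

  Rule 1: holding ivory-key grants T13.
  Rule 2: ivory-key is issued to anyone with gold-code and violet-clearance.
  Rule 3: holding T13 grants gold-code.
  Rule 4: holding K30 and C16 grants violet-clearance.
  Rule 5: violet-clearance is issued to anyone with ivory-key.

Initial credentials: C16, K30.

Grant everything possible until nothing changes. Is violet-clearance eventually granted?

Holding K30 and C16 grants violet-clearance (Rule 4).

Yes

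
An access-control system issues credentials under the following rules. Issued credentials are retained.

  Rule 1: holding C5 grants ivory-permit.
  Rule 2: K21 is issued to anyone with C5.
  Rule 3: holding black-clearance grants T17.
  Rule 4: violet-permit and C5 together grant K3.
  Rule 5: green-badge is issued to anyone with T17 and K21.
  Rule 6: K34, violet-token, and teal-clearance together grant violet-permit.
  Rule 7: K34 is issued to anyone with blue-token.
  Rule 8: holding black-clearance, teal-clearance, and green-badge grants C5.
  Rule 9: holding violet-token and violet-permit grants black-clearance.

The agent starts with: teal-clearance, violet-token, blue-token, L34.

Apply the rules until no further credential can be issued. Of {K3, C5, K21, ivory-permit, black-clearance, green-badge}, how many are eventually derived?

1

Holding blue-token grants K34 (Rule 7).
Holding K34, violet-token, and teal-clearance grants violet-permit (Rule 6).
Holding violet-token and violet-permit grants black-clearance (Rule 9).
K3 would need violet-permit and C5 (Rule 4), but C5 is never granted.
C5 would need black-clearance, teal-clearance, and green-badge (Rule 8), but green-badge is never granted.
K21 would need C5 (Rule 2), but C5 is never granted.
ivory-permit would need C5 (Rule 1), but C5 is never granted.
black-clearance: reached.
green-badge would need T17 and K21 (Rule 5), but K21 is never granted.
Reached: black-clearance — 1 of the 6.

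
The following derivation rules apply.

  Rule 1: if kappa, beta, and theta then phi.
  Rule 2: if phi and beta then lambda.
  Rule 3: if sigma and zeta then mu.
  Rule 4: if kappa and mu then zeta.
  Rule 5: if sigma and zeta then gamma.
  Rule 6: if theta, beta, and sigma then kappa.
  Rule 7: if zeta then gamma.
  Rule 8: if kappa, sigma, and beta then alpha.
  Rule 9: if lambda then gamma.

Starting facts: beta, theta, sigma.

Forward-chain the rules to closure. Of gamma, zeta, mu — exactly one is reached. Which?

gamma

theta, beta, and sigma hold, so kappa follows (Rule 6).
From kappa, beta, and theta, Rule 1 gives phi.
phi and beta hold, so lambda follows (Rule 2).
From lambda, Rule 9 gives gamma.
zeta would need kappa and mu (Rule 4), but mu is never established. mu would need sigma and zeta (Rule 3), but zeta is never established.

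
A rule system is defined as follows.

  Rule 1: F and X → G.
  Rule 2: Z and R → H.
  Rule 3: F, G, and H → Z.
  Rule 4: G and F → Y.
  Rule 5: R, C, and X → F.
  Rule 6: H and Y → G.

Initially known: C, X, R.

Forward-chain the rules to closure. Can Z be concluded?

No

Z would need F, G, and H (Rule 3), but H is never established.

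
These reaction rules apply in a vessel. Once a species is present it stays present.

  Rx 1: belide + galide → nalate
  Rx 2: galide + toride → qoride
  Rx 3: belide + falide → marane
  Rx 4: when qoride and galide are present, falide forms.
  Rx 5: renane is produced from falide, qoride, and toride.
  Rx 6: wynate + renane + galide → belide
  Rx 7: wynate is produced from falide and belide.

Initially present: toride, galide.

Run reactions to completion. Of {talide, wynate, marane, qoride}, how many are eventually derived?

galide and toride present → qoride forms (Rx 2).
No rule produces talide, and it is not given.
wynate would need falide and belide (Rx 7), but belide never forms.
marane would need belide and falide (Rx 3), but belide never forms.
qoride: reached.
Reached: qoride — 1 of the 4.

1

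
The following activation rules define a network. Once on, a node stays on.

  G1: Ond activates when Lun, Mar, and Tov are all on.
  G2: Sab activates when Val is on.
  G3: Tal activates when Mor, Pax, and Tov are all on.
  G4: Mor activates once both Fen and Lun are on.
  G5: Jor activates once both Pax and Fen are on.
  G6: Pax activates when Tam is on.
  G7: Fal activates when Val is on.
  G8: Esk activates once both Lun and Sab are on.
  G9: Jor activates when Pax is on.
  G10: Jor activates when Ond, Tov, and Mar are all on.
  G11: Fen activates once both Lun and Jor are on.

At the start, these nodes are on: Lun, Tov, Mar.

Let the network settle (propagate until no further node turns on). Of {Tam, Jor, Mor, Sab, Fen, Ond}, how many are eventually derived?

Lun, Mar, and Tov are on, so Ond activates (G1).
Ond, Tov, and Mar are on, so Jor activates (G10).
Lun and Jor are on, so Fen activates (G11).
G4: Fen and Lun on → Mor on.
No rule produces Tam, and it is not given.
Jor: reached.
Mor: reached.
Sab would need Val (G2), but Val never turns on.
Fen: reached.
Ond: reached.
Reached: Jor, Mor, Fen, and Ond — 4 of the 6.

4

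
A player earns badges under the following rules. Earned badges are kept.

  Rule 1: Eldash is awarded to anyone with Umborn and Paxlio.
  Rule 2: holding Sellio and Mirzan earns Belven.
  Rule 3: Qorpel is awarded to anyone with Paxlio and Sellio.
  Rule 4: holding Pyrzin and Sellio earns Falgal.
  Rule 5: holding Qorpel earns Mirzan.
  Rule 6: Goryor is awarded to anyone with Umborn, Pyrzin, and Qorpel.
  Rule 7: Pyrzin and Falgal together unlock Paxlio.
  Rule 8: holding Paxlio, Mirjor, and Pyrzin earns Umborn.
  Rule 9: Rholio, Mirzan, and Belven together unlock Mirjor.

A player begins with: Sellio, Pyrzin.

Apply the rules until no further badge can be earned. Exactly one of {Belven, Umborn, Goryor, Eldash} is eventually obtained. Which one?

With Pyrzin and Sellio, Falgal is earned (Rule 4).
With Pyrzin and Falgal, Paxlio is earned (Rule 7).
With Paxlio and Sellio, Qorpel is earned (Rule 3).
With Qorpel, Mirzan is earned (Rule 5).
With Sellio and Mirzan, Belven is earned (Rule 2).
Goryor would need Umborn, Pyrzin, and Qorpel (Rule 6), but Umborn is never earned. Eldash would need Umborn and Paxlio (Rule 1), but Umborn is never earned. Umborn would need Paxlio, Mirjor, and Pyrzin (Rule 8), but Mirjor is never earned.

Belven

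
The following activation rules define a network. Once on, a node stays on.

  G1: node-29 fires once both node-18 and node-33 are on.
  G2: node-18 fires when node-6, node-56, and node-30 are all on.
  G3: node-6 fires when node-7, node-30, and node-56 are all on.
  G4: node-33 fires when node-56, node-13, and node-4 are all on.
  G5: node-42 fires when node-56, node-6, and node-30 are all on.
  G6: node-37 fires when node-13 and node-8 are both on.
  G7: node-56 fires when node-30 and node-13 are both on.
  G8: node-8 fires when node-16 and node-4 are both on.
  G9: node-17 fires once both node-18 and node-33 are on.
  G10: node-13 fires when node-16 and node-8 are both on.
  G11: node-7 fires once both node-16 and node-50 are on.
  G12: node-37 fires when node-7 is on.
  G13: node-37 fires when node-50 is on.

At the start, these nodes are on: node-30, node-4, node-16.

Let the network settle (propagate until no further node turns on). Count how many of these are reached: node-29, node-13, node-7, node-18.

node-16 and node-4 are on, so node-8 fires (G8).
node-16 and node-8 are on, so node-13 fires (G10).
node-29 would need node-18 and node-33 (G1), but node-18 never turns on.
node-13: reached.
node-7 would need node-16 and node-50 (G11), but node-50 never turns on.
node-18 would need node-6, node-56, and node-30 (G2), but node-6 never turns on.
Reached: node-13 — 1 of the 4.

1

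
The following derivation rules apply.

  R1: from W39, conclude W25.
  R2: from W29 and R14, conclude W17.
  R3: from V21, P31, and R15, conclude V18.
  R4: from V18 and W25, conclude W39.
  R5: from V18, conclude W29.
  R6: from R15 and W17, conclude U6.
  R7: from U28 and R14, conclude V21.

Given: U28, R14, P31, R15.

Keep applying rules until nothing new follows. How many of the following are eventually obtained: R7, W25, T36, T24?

No rule produces R7, and it is not given.
W25 would need W39 (R1), but W39 is never established.
No rule produces T36, and it is not given.
No rule produces T24, and it is not given.
None of the 4 are reached.

0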